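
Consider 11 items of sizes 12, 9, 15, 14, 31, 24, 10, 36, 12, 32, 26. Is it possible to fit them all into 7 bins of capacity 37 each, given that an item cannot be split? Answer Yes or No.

Yes

A valid assignment using 7 bins:
  bin 1: 36 = 36
  bin 2: 32 = 32
  bin 3: 31 = 31
  bin 4: 26 + 10 = 36
  bin 5: 24 + 12 = 36
  bin 6: 15 + 14 = 29
  bin 7: 12 + 9 = 21
Every load is within 37, so 7 bins suffice.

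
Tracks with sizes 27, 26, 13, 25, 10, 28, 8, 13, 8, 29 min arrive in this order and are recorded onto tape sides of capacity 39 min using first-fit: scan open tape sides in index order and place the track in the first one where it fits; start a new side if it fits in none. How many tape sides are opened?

6

  27 → side 1 (new)  [load 27/39]
  26 → side 2 (new)  [load 26/39]
  13 → side 2  [load 39/39]
  25 → side 3 (new)  [load 25/39]
  10 → side 1  [load 37/39]
  28 → side 4 (new)  [load 28/39]
  8 → side 3  [load 33/39]
  13 → side 5 (new)  [load 13/39]
  8 → side 4  [load 36/39]
  29 → side 6 (new)  [load 29/39]
6 tape sides opened.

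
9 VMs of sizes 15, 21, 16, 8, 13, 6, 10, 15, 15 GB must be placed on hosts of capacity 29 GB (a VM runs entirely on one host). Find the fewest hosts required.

Total = 21 + 16 + 15 + 15 + 15 + 13 + 10 + 8 + 6 = 119 GB.
Lower bound: ⌈119/29⌉ = 5 hosts.
A packing using 5 hosts:
  host 1: 21 + 8 = 29
  host 2: 16 + 13 = 29
  host 3: 15 + 10 = 25
  host 4: 15 + 6 = 21
  host 5: 15 = 15
This matches the lower bound, so 5 is optimal.

5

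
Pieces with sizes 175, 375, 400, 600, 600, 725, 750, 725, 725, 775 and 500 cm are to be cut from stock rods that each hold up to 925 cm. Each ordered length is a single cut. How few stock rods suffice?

9

Total = 775 + 750 + 725 + 725 + 725 + 600 + 600 + 500 + 400 + 375 + 175 = 6350 cm.
Lower bound: ⌈6350/925⌉ = 7 stock rods.
Also, 8 pieces each exceed 925/2 cm, and no two of those can share a stock rod, so at least 8 stock rods are needed.
A packing using 9 stock rods:
  stock rod 1: 775 = 775
  stock rod 2: 750 + 175 = 925
  stock rod 3: 725 = 725
  stock rod 4: 725 = 725
  stock rod 5: 725 = 725
  stock rod 6: 600 = 600
  stock rod 7: 600 = 600
  stock rod 8: 500 + 400 = 900
  stock rod 9: 375 = 375
No arrangement into 8 stock rods stays within capacity, so 9 is optimal.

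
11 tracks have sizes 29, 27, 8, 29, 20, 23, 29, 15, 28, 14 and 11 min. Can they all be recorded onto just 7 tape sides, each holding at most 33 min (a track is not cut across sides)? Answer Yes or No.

Total = 233 min; ⌈233/33⌉ = 8.
At least 8 tape sides are required, but only 7 are allowed.

No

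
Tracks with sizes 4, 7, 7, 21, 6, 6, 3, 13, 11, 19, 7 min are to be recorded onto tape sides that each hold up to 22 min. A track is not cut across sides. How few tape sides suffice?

5

Total = 21 + 19 + 13 + 11 + 7 + 7 + 7 + 6 + 6 + 4 + 3 = 104 min.
Lower bound: ⌈104/22⌉ = 5 tape sides.
A packing using 5 tape sides:
  side 1: 21 = 21
  side 2: 19 + 3 = 22
  side 3: 13 + 7 = 20
  side 4: 11 + 7 + 4 = 22
  side 5: 7 + 6 + 6 = 19
This matches the lower bound, so 5 is optimal.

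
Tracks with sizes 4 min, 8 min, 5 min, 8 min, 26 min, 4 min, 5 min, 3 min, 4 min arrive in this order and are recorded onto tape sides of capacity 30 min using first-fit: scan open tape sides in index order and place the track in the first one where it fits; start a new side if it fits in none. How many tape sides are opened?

  4 → side 1 (new)  [load 4/30]
  8 → side 1  [load 12/30]
  5 → side 1  [load 17/30]
  8 → side 1  [load 25/30]
  26 → side 2 (new)  [load 26/30]
  4 → side 1  [load 29/30]
  5 → side 3 (new)  [load 5/30]
  3 → side 2  [load 29/30]
  4 → side 3  [load 9/30]
3 tape sides opened.

3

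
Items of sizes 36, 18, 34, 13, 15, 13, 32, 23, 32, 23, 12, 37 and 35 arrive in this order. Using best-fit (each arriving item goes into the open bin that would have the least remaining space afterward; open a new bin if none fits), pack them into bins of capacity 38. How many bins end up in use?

  36 → bin 1 (new)  [load 36/38]
  18 → bin 2 (new)  [load 18/38]
  34 → bin 3 (new)  [load 34/38]
  13 → bin 2  [load 31/38]
  15 → bin 4 (new)  [load 15/38]
  13 → bin 4  [load 28/38]
  32 → bin 5 (new)  [load 32/38]
  23 → bin 6 (new)  [load 23/38]
  32 → bin 7 (new)  [load 32/38]
  23 → bin 8 (new)  [load 23/38]
  12 → bin 6  [load 35/38]
  37 → bin 9 (new)  [load 37/38]
  35 → bin 10 (new)  [load 35/38]
10 bins opened.

10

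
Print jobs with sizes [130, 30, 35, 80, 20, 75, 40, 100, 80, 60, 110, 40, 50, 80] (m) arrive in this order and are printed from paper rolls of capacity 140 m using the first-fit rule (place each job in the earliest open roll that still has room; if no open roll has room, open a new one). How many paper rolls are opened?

8

  130 → roll 1 (new)  [load 130/140]
  30 → roll 2 (new)  [load 30/140]
  35 → roll 2  [load 65/140]
  80 → roll 3 (new)  [load 80/140]
  20 → roll 2  [load 85/140]
  75 → roll 4 (new)  [load 75/140]
  40 → roll 2  [load 125/140]
  100 → roll 5 (new)  [load 100/140]
  80 → roll 6 (new)  [load 80/140]
  60 → roll 3  [load 140/140]
  110 → roll 7 (new)  [load 110/140]
  40 → roll 4  [load 115/140]
  50 → roll 6  [load 130/140]
  80 → roll 8 (new)  [load 80/140]
8 paper rolls opened.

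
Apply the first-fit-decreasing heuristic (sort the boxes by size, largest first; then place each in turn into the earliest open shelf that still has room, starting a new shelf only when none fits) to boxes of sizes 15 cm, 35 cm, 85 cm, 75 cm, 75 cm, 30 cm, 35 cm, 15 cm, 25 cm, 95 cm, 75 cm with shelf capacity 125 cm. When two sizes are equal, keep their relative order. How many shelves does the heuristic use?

5

Sorted descending: 95, 85, 75, 75, 75, 35, 35, 30, 25, 15, 15.
  95 → shelf 1 (new)  [load 95/125]
  85 → shelf 2 (new)  [load 85/125]
  75 → shelf 3 (new)  [load 75/125]
  75 → shelf 4 (new)  [load 75/125]
  75 → shelf 5 (new)  [load 75/125]
  35 → shelf 2  [load 120/125]
  35 → shelf 3  [load 110/125]
  30 → shelf 1  [load 125/125]
  25 → shelf 4  [load 100/125]
  15 → shelf 3  [load 125/125]
  15 → shelf 4  [load 115/125]
5 shelves opened.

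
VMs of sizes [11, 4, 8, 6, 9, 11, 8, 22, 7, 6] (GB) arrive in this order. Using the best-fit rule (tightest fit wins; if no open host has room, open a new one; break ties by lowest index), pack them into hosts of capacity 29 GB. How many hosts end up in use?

  11 → host 1 (new)  [load 11/29]
  4 → host 1  [load 15/29]
  8 → host 1  [load 23/29]
  6 → host 1  [load 29/29]
  9 → host 2 (new)  [load 9/29]
  11 → host 2  [load 20/29]
  8 → host 2  [load 28/29]
  22 → host 3 (new)  [load 22/29]
  7 → host 3  [load 29/29]
  6 → host 4 (new)  [load 6/29]
4 hosts opened.

4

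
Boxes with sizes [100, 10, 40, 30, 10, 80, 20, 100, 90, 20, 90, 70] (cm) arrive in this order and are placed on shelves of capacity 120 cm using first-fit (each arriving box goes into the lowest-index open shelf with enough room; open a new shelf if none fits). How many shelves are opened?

  100 → shelf 1 (new)  [load 100/120]
  10 → shelf 1  [load 110/120]
  40 → shelf 2 (new)  [load 40/120]
  30 → shelf 2  [load 70/120]
  10 → shelf 1  [load 120/120]
  80 → shelf 3 (new)  [load 80/120]
  20 → shelf 2  [load 90/120]
  100 → shelf 4 (new)  [load 100/120]
  90 → shelf 5 (new)  [load 90/120]
  20 → shelf 2  [load 110/120]
  90 → shelf 6 (new)  [load 90/120]
  70 → shelf 7 (new)  [load 70/120]
7 shelves opened.

7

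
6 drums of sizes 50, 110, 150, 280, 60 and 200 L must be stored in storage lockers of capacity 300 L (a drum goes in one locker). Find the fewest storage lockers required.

Total = 280 + 200 + 150 + 110 + 60 + 50 = 850 L.
Lower bound: ⌈850/300⌉ = 3 storage lockers.
A packing using 4 storage lockers:
  locker 1: 280 = 280
  locker 2: 200 + 60 = 260
  locker 3: 150 + 110 = 260
  locker 4: 50 = 50
No arrangement into 3 storage lockers stays within capacity, so 4 is optimal.

4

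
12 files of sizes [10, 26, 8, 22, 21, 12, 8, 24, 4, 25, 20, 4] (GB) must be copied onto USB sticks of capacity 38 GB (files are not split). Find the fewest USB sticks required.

6

Total = 26 + 25 + 24 + 22 + 21 + 20 + 12 + 10 + 8 + 8 + 4 + 4 = 184 GB.
Lower bound: ⌈184/38⌉ = 5 USB sticks.
Also, 6 files each exceed 19 GB, and no two of those can share a USB stick, so at least 6 USB sticks are needed.
A packing using 6 USB sticks:
  USB stick 1: 26 + 12 = 38
  USB stick 2: 25 + 10 = 35
  USB stick 3: 24 + 8 + 4 = 36
  USB stick 4: 22 + 8 + 4 = 34
  USB stick 5: 21 = 21
  USB stick 6: 20 = 20
This matches the lower bound, so 6 is optimal.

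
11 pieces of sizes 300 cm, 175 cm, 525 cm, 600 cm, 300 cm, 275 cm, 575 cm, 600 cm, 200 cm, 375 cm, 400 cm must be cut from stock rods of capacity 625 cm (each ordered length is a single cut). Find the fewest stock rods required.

8

Total = 600 + 600 + 575 + 525 + 400 + 375 + 300 + 300 + 275 + 200 + 175 = 4325 cm.
Lower bound: ⌈4325/625⌉ = 7 stock rods.
A packing using 8 stock rods:
  stock rod 1: 600 = 600
  stock rod 2: 600 = 600
  stock rod 3: 575 = 575
  stock rod 4: 525 = 525
  stock rod 5: 400 + 200 = 600
  stock rod 6: 375 + 175 = 550
  stock rod 7: 300 + 300 = 600
  stock rod 8: 275 = 275
No arrangement into 7 stock rods stays within capacity, so 8 is optimal.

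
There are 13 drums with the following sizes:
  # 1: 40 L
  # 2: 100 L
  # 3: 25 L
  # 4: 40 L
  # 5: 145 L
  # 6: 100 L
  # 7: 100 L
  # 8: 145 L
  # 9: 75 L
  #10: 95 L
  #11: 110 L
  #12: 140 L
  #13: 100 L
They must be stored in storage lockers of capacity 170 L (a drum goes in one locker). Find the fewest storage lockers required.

9

Total = 145 + 145 + 140 + 110 + 100 + 100 + 100 + 100 + 95 + 75 + 40 + 40 + 25 = 1215 L.
Lower bound: ⌈1215/170⌉ = 8 storage lockers.
Also, 9 drums each exceed 85 L, and no two of those can share a locker, so at least 9 storage lockers are needed.
A packing using 9 storage lockers:
  locker 1: 145 + 25 = 170
  locker 2: 145 = 145
  locker 3: 140 = 140
  locker 4: 110 + 40 = 150
  locker 5: 100 + 40 = 140
  locker 6: 100 = 100
  locker 7: 100 = 100
  locker 8: 100 = 100
  locker 9: 95 + 75 = 170
This matches the lower bound, so 9 is optimal.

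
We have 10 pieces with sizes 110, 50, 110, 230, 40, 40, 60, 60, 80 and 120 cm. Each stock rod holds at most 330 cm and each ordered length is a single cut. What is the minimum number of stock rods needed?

Total = 230 + 120 + 110 + 110 + 80 + 60 + 60 + 50 + 40 + 40 = 900 cm.
Lower bound: ⌈900/330⌉ = 3 stock rods.
A packing using 3 stock rods:
  stock rod 1: 230 + 80 = 310
  stock rod 2: 120 + 110 + 60 + 40 = 330
  stock rod 3: 110 + 60 + 50 + 40 = 260
This matches the lower bound, so 3 is optimal.

3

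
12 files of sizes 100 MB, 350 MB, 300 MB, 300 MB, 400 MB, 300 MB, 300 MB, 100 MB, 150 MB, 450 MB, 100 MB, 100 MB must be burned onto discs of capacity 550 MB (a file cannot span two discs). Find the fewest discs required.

Total = 450 + 400 + 350 + 300 + 300 + 300 + 300 + 150 + 100 + 100 + 100 + 100 = 2950 MB.
Lower bound: ⌈2950/550⌉ = 6 discs.
Also, 7 files each exceed 275 MB, and no two of those can share a disc, so at least 7 discs are needed.
A packing using 7 discs:
  disc 1: 450 + 100 = 550
  disc 2: 400 + 150 = 550
  disc 3: 350 + 100 + 100 = 550
  disc 4: 300 + 100 = 400
  disc 5: 300 = 300
  disc 6: 300 = 300
  disc 7: 300 = 300
This matches the lower bound, so 7 is optimal.

7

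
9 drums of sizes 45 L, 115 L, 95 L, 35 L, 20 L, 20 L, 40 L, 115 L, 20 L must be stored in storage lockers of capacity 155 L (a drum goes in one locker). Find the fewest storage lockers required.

4

Total = 115 + 115 + 95 + 45 + 40 + 35 + 20 + 20 + 20 = 505 L.
Lower bound: ⌈505/155⌉ = 4 storage lockers.
A packing using 4 storage lockers:
  locker 1: 115 + 40 = 155
  locker 2: 115 + 35 = 150
  locker 3: 95 + 45 = 140
  locker 4: 20 + 20 + 20 = 60
This matches the lower bound, so 4 is optimal.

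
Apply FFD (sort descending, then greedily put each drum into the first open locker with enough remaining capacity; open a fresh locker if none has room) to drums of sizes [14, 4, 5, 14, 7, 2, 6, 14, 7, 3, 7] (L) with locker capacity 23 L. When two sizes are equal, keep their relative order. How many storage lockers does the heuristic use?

Sorted descending: 14, 14, 14, 7, 7, 7, 6, 5, 4, 3, 2.
  14 → locker 1 (new)  [load 14/23]
  14 → locker 2 (new)  [load 14/23]
  14 → locker 3 (new)  [load 14/23]
  7 → locker 1  [load 21/23]
  7 → locker 2  [load 21/23]
  7 → locker 3  [load 21/23]
  6 → locker 4 (new)  [load 6/23]
  5 → locker 4  [load 11/23]
  4 → locker 4  [load 15/23]
  3 → locker 4  [load 18/23]
  2 → locker 1  [load 23/23]
4 storage lockers opened.

4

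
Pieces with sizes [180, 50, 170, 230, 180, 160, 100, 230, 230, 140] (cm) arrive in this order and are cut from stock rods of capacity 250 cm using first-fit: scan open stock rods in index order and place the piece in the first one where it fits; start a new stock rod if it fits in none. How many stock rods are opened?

  180 → stock rod 1 (new)  [load 180/250]
  50 → stock rod 1  [load 230/250]
  170 → stock rod 2 (new)  [load 170/250]
  230 → stock rod 3 (new)  [load 230/250]
  180 → stock rod 4 (new)  [load 180/250]
  160 → stock rod 5 (new)  [load 160/250]
  100 → stock rod 6 (new)  [load 100/250]
  230 → stock rod 7 (new)  [load 230/250]
  230 → stock rod 8 (new)  [load 230/250]
  140 → stock rod 6  [load 240/250]
8 stock rods opened.

8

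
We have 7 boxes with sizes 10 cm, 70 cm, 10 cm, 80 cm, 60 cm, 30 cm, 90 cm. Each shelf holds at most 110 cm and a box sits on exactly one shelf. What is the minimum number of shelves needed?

Total = 90 + 80 + 70 + 60 + 30 + 10 + 10 = 350 cm.
Lower bound: ⌈350/110⌉ = 4 shelves.
A packing using 4 shelves:
  shelf 1: 90 + 10 + 10 = 110
  shelf 2: 80 + 30 = 110
  shelf 3: 70 = 70
  shelf 4: 60 = 60
This matches the lower bound, so 4 is optimal.

4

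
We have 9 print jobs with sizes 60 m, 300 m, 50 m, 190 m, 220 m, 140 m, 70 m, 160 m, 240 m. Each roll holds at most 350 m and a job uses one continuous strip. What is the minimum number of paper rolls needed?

Total = 300 + 240 + 220 + 190 + 160 + 140 + 70 + 60 + 50 = 1430 m.
Lower bound: ⌈1430/350⌉ = 5 paper rolls.
A packing using 5 paper rolls:
  roll 1: 300 + 50 = 350
  roll 2: 240 + 70 = 310
  roll 3: 220 + 60 = 280
  roll 4: 190 + 160 = 350
  roll 5: 140 = 140
This matches the lower bound, so 5 is optimal.

5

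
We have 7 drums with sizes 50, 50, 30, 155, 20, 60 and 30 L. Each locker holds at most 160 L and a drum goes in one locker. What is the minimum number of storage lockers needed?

Total = 155 + 60 + 50 + 50 + 30 + 30 + 20 = 395 L.
Lower bound: ⌈395/160⌉ = 3 storage lockers.
A packing using 3 storage lockers:
  locker 1: 155 = 155
  locker 2: 60 + 50 + 50 = 160
  locker 3: 30 + 30 + 20 = 80
This matches the lower bound, so 3 is optimal.

3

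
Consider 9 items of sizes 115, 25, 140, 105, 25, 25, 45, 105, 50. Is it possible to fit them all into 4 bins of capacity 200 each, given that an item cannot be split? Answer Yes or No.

Yes

A valid assignment using 4 bins:
  bin 1: 140 + 50 = 190
  bin 2: 115 + 45 + 25 = 185
  bin 3: 105 + 25 + 25 = 155
  bin 4: 105 = 105
Every load is within 200, so 4 bins suffice.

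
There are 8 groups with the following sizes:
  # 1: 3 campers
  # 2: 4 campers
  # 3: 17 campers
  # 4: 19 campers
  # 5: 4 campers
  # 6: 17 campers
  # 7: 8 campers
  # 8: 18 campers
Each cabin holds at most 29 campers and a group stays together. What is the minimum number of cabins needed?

4

Total = 19 + 18 + 17 + 17 + 8 + 4 + 4 + 3 = 90 campers.
Lower bound: ⌈90/29⌉ = 4 cabins.
A packing using 4 cabins:
  cabin 1: 19 + 8 = 27
  cabin 2: 18 + 4 + 4 + 3 = 29
  cabin 3: 17 = 17
  cabin 4: 17 = 17
This matches the lower bound, so 4 is optimal.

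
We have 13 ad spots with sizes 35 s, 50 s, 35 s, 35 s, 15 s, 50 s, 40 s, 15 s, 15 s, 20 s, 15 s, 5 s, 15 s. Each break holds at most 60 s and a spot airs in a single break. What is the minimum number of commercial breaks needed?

Total = 50 + 50 + 40 + 35 + 35 + 35 + 20 + 15 + 15 + 15 + 15 + 15 + 5 = 345 s.
Lower bound: ⌈345/60⌉ = 6 commercial breaks.
A packing using 7 commercial breaks:
  break 1: 50 + 5 = 55
  break 2: 50 = 50
  break 3: 40 + 20 = 60
  break 4: 35 + 15 = 50
  break 5: 35 + 15 = 50
  break 6: 35 + 15 = 50
  break 7: 15 + 15 = 30
No arrangement into 6 commercial breaks stays within capacity, so 7 is optimal.

7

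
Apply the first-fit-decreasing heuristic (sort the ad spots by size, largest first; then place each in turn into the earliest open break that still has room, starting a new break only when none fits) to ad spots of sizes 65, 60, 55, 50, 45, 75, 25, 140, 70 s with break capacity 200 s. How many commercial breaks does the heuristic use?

3

Sorted descending: 140, 75, 70, 65, 60, 55, 50, 45, 25.
  140 → break 1 (new)  [load 140/200]
  75 → break 2 (new)  [load 75/200]
  70 → break 2  [load 145/200]
  65 → break 3 (new)  [load 65/200]
  60 → break 1  [load 200/200]
  55 → break 2  [load 200/200]
  50 → break 3  [load 115/200]
  45 → break 3  [load 160/200]
  25 → break 3  [load 185/200]
3 commercial breaks opened.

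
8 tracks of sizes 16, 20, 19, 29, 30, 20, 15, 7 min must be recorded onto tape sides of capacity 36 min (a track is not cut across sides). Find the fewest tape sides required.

Total = 30 + 29 + 20 + 20 + 19 + 16 + 15 + 7 = 156 min.
Lower bound: ⌈156/36⌉ = 5 tape sides.
A packing using 5 tape sides:
  side 1: 30 = 30
  side 2: 29 + 7 = 36
  side 3: 20 + 16 = 36
  side 4: 20 + 15 = 35
  side 5: 19 = 19
This matches the lower bound, so 5 is optimal.

5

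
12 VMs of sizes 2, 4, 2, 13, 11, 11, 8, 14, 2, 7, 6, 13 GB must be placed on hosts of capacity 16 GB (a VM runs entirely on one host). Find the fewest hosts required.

Total = 14 + 13 + 13 + 11 + 11 + 8 + 7 + 6 + 4 + 2 + 2 + 2 = 93 GB.
Lower bound: ⌈93/16⌉ = 6 hosts.
A packing using 7 hosts:
  host 1: 14 + 2 = 16
  host 2: 13 + 2 = 15
  host 3: 13 + 2 = 15
  host 4: 11 + 4 = 15
  host 5: 11 = 11
  host 6: 8 + 7 = 15
  host 7: 6 = 6
No arrangement into 6 hosts stays within capacity, so 7 is optimal.

7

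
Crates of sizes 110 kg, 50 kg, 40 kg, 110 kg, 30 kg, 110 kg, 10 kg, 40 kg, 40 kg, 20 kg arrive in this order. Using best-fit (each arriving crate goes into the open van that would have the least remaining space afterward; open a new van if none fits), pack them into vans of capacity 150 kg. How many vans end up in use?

  110 → van 1 (new)  [load 110/150]
  50 → van 2 (new)  [load 50/150]
  40 → van 1  [load 150/150]
  110 → van 3 (new)  [load 110/150]
  30 → van 3  [load 140/150]
  110 → van 4 (new)  [load 110/150]
  10 → van 3  [load 150/150]
  40 → van 4  [load 150/150]
  40 → van 2  [load 90/150]
  20 → van 2  [load 110/150]
4 vans opened.

4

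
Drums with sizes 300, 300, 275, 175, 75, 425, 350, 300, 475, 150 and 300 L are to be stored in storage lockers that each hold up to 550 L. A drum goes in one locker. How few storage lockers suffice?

Total = 475 + 425 + 350 + 300 + 300 + 300 + 300 + 275 + 175 + 150 + 75 = 3125 L.
Lower bound: ⌈3125/550⌉ = 6 storage lockers.
Also, 7 drums each exceed 275 L, and no two of those can share a locker, so at least 7 storage lockers are needed.
A packing using 8 storage lockers:
  locker 1: 475 + 75 = 550
  locker 2: 425 = 425
  locker 3: 350 + 175 = 525
  locker 4: 300 + 150 = 450
  locker 5: 300 = 300
  locker 6: 300 = 300
  locker 7: 300 = 300
  locker 8: 275 = 275
No arrangement into 7 storage lockers stays within capacity, so 8 is optimal.

8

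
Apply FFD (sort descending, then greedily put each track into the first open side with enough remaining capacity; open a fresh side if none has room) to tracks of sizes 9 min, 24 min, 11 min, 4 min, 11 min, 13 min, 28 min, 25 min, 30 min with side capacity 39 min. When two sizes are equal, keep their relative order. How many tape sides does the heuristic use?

Sorted descending: 30, 28, 25, 24, 13, 11, 11, 9, 4.
  30 → side 1 (new)  [load 30/39]
  28 → side 2 (new)  [load 28/39]
  25 → side 3 (new)  [load 25/39]
  24 → side 4 (new)  [load 24/39]
  13 → side 3  [load 38/39]
  11 → side 2  [load 39/39]
  11 → side 4  [load 35/39]
  9 → side 1  [load 39/39]
  4 → side 4  [load 39/39]
4 tape sides opened.

4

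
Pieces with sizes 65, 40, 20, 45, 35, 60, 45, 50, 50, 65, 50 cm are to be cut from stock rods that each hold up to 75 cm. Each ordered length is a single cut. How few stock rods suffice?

Total = 65 + 65 + 60 + 50 + 50 + 50 + 45 + 45 + 40 + 35 + 20 = 525 cm.
Lower bound: ⌈525/75⌉ = 7 stock rods.
Also, 9 pieces each exceed 75/2 cm, and no two of those can share a stock rod, so at least 9 stock rods are needed.
A packing using 9 stock rods:
  stock rod 1: 65 = 65
  stock rod 2: 65 = 65
  stock rod 3: 60 = 60
  stock rod 4: 50 + 20 = 70
  stock rod 5: 50 = 50
  stock rod 6: 50 = 50
  stock rod 7: 45 = 45
  stock rod 8: 45 = 45
  stock rod 9: 40 + 35 = 75
This matches the lower bound, so 9 is optimal.

9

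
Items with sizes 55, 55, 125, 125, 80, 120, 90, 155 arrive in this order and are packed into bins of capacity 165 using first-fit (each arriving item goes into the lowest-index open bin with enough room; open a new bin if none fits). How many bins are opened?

  55 → bin 1 (new)  [load 55/165]
  55 → bin 1  [load 110/165]
  125 → bin 2 (new)  [load 125/165]
  125 → bin 3 (new)  [load 125/165]
  80 → bin 4 (new)  [load 80/165]
  120 → bin 5 (new)  [load 120/165]
  90 → bin 6 (new)  [load 90/165]
  155 → bin 7 (new)  [load 155/165]
7 bins opened.

7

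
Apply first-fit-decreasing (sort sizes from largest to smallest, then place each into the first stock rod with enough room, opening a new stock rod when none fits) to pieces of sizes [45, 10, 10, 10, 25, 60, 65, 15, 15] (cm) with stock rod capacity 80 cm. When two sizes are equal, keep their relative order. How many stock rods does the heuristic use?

Sorted descending: 65, 60, 45, 25, 15, 15, 10, 10, 10.
  65 → stock rod 1 (new)  [load 65/80]
  60 → stock rod 2 (new)  [load 60/80]
  45 → stock rod 3 (new)  [load 45/80]
  25 → stock rod 3  [load 70/80]
  15 → stock rod 1  [load 80/80]
  15 → stock rod 2  [load 75/80]
  10 → stock rod 3  [load 80/80]
  10 → stock rod 4 (new)  [load 10/80]
  10 → stock rod 4  [load 20/80]
4 stock rods opened.

4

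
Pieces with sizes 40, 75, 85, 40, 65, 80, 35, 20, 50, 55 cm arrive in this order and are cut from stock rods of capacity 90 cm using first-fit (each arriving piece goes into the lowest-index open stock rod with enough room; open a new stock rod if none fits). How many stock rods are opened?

7

  40 → stock rod 1 (new)  [load 40/90]
  75 → stock rod 2 (new)  [load 75/90]
  85 → stock rod 3 (new)  [load 85/90]
  40 → stock rod 1  [load 80/90]
  65 → stock rod 4 (new)  [load 65/90]
  80 → stock rod 5 (new)  [load 80/90]
  35 → stock rod 6 (new)  [load 35/90]
  20 → stock rod 4  [load 85/90]
  50 → stock rod 6  [load 85/90]
  55 → stock rod 7 (new)  [load 55/90]
7 stock rods opened.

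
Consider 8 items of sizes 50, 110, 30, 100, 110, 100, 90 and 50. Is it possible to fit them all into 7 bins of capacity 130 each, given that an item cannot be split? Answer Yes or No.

A valid assignment using 6 bins:
  bin 1: 110 = 110
  bin 2: 110 = 110
  bin 3: 100 + 30 = 130
  bin 4: 100 = 100
  bin 5: 90 = 90
  bin 6: 50 + 50 = 100
That uses only 6 ≤ 7, so 7 bins are enough.

Yes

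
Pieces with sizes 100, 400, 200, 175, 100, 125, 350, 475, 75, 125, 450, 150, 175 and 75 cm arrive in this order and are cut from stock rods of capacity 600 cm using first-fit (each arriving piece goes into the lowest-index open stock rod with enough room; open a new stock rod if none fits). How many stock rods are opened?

6

  100 → stock rod 1 (new)  [load 100/600]
  400 → stock rod 1  [load 500/600]
  200 → stock rod 2 (new)  [load 200/600]
  175 → stock rod 2  [load 375/600]
  100 → stock rod 1  [load 600/600]
  125 → stock rod 2  [load 500/600]
  350 → stock rod 3 (new)  [load 350/600]
  475 → stock rod 4 (new)  [load 475/600]
  75 → stock rod 2  [load 575/600]
  125 → stock rod 3  [load 475/600]
  450 → stock rod 5 (new)  [load 450/600]
  150 → stock rod 5  [load 600/600]
  175 → stock rod 6 (new)  [load 175/600]
  75 → stock rod 3  [load 550/600]
6 stock rods opened.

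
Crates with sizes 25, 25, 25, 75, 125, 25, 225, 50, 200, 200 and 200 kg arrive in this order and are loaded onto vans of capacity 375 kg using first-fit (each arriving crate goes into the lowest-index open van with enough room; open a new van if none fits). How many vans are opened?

5

  25 → van 1 (new)  [load 25/375]
  25 → van 1  [load 50/375]
  25 → van 1  [load 75/375]
  75 → van 1  [load 150/375]
  125 → van 1  [load 275/375]
  25 → van 1  [load 300/375]
  225 → van 2 (new)  [load 225/375]
  50 → van 1  [load 350/375]
  200 → van 3 (new)  [load 200/375]
  200 → van 4 (new)  [load 200/375]
  200 → van 5 (new)  [load 200/375]
5 vans opened.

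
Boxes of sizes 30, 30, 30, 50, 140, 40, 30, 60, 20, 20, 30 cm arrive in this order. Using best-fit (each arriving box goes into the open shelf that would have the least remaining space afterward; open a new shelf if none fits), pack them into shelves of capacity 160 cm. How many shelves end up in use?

3

  30 → shelf 1 (new)  [load 30/160]
  30 → shelf 1  [load 60/160]
  30 → shelf 1  [load 90/160]
  50 → shelf 1  [load 140/160]
  140 → shelf 2 (new)  [load 140/160]
  40 → shelf 3 (new)  [load 40/160]
  30 → shelf 3  [load 70/160]
  60 → shelf 3  [load 130/160]
  20 → shelf 1  [load 160/160]
  20 → shelf 2  [load 160/160]
  30 → shelf 3  [load 160/160]
3 shelves opened.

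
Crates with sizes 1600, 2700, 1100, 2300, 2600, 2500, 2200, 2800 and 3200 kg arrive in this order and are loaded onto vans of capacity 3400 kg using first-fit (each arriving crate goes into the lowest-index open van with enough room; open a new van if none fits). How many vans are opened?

  1600 → van 1 (new)  [load 1600/3400]
  2700 → van 2 (new)  [load 2700/3400]
  1100 → van 1  [load 2700/3400]
  2300 → van 3 (new)  [load 2300/3400]
  2600 → van 4 (new)  [load 2600/3400]
  2500 → van 5 (new)  [load 2500/3400]
  2200 → van 6 (new)  [load 2200/3400]
  2800 → van 7 (new)  [load 2800/3400]
  3200 → van 8 (new)  [load 3200/3400]
8 vans opened.

8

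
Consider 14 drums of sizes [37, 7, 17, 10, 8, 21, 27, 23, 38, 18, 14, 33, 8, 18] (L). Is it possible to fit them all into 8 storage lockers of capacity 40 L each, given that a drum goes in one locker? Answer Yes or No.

Yes

A valid assignment using 8 storage lockers:
  locker 1: 38 = 38
  locker 2: 37 = 37
  locker 3: 33 + 7 = 40
  locker 4: 27 + 10 = 37
  locker 5: 23 + 17 = 40
  locker 6: 21 + 18 = 39
  locker 7: 18 + 14 + 8 = 40
  locker 8: 8 = 8
Every load is within 40 L, so 8 storage lockers suffice.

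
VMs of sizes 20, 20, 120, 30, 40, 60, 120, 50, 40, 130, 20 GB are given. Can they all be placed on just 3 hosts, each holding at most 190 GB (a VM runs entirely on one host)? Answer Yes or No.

No

Total = 650 GB; ⌈650/190⌉ = 4.
At least 4 hosts are required, but only 3 are allowed.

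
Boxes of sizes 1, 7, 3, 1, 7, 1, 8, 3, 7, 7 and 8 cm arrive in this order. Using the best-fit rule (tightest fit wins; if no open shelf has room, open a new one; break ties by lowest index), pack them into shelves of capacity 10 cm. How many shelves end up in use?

  1 → shelf 1 (new)  [load 1/10]
  7 → shelf 1  [load 8/10]
  3 → shelf 2 (new)  [load 3/10]
  1 → shelf 1  [load 9/10]
  7 → shelf 2  [load 10/10]
  1 → shelf 1  [load 10/10]
  8 → shelf 3 (new)  [load 8/10]
  3 → shelf 4 (new)  [load 3/10]
  7 → shelf 4  [load 10/10]
  7 → shelf 5 (new)  [load 7/10]
  8 → shelf 6 (new)  [load 8/10]
6 shelves opened.

6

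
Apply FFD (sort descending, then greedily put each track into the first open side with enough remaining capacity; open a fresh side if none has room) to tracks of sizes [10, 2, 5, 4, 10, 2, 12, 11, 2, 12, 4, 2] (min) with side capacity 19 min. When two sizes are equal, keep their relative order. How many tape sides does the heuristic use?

Sorted descending: 12, 12, 11, 10, 10, 5, 4, 4, 2, 2, 2, 2.
  12 → side 1 (new)  [load 12/19]
  12 → side 2 (new)  [load 12/19]
  11 → side 3 (new)  [load 11/19]
  10 → side 4 (new)  [load 10/19]
  10 → side 5 (new)  [load 10/19]
  5 → side 1  [load 17/19]
  4 → side 2  [load 16/19]
  4 → side 3  [load 15/19]
  2 → side 1  [load 19/19]
  2 → side 2  [load 18/19]
  2 → side 3  [load 17/19]
  2 → side 3  [load 19/19]
5 tape sides opened.

5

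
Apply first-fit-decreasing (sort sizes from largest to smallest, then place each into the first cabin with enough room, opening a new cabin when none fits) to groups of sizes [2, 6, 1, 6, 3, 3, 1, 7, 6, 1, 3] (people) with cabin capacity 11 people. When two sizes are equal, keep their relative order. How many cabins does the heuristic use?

Sorted descending: 7, 6, 6, 6, 3, 3, 3, 2, 1, 1, 1.
  7 → cabin 1 (new)  [load 7/11]
  6 → cabin 2 (new)  [load 6/11]
  6 → cabin 3 (new)  [load 6/11]
  6 → cabin 4 (new)  [load 6/11]
  3 → cabin 1  [load 10/11]
  3 → cabin 2  [load 9/11]
  3 → cabin 3  [load 9/11]
  2 → cabin 2  [load 11/11]
  1 → cabin 1  [load 11/11]
  1 → cabin 3  [load 10/11]
  1 → cabin 3  [load 11/11]
4 cabins opened.

4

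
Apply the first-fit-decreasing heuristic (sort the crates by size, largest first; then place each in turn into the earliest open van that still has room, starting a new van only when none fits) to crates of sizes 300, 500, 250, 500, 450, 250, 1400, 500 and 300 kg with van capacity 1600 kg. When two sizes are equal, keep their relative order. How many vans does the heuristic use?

Sorted descending: 1400, 500, 500, 500, 450, 300, 300, 250, 250.
  1400 → van 1 (new)  [load 1400/1600]
  500 → van 2 (new)  [load 500/1600]
  500 → van 2  [load 1000/1600]
  500 → van 2  [load 1500/1600]
  450 → van 3 (new)  [load 450/1600]
  300 → van 3  [load 750/1600]
  300 → van 3  [load 1050/1600]
  250 → van 3  [load 1300/1600]
  250 → van 3  [load 1550/1600]
3 vans opened.

3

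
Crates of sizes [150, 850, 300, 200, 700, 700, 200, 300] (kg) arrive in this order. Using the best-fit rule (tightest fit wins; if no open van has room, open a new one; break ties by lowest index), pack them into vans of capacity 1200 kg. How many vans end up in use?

3

  150 → van 1 (new)  [load 150/1200]
  850 → van 1  [load 1000/1200]
  300 → van 2 (new)  [load 300/1200]
  200 → van 1  [load 1200/1200]
  700 → van 2  [load 1000/1200]
  700 → van 3 (new)  [load 700/1200]
  200 → van 2  [load 1200/1200]
  300 → van 3  [load 1000/1200]
3 vans opened.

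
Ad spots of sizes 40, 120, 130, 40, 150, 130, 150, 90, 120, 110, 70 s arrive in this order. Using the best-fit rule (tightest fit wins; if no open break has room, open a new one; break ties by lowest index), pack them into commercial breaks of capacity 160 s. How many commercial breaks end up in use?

9

  40 → break 1 (new)  [load 40/160]
  120 → break 1  [load 160/160]
  130 → break 2 (new)  [load 130/160]
  40 → break 3 (new)  [load 40/160]
  150 → break 4 (new)  [load 150/160]
  130 → break 5 (new)  [load 130/160]
  150 → break 6 (new)  [load 150/160]
  90 → break 3  [load 130/160]
  120 → break 7 (new)  [load 120/160]
  110 → break 8 (new)  [load 110/160]
  70 → break 9 (new)  [load 70/160]
9 commercial breaks opened.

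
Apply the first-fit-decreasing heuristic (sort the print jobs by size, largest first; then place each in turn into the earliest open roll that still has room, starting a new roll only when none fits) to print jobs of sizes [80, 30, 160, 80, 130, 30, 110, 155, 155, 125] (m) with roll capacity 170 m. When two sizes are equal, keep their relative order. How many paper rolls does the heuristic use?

7

Sorted descending: 160, 155, 155, 130, 125, 110, 80, 80, 30, 30.
  160 → roll 1 (new)  [load 160/170]
  155 → roll 2 (new)  [load 155/170]
  155 → roll 3 (new)  [load 155/170]
  130 → roll 4 (new)  [load 130/170]
  125 → roll 5 (new)  [load 125/170]
  110 → roll 6 (new)  [load 110/170]
  80 → roll 7 (new)  [load 80/170]
  80 → roll 7  [load 160/170]
  30 → roll 4  [load 160/170]
  30 → roll 5  [load 155/170]
7 paper rolls opened.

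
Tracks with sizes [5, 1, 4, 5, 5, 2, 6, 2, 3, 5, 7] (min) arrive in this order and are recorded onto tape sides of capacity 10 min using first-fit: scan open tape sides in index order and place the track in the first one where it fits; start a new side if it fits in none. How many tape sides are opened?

  5 → side 1 (new)  [load 5/10]
  1 → side 1  [load 6/10]
  4 → side 1  [load 10/10]
  5 → side 2 (new)  [load 5/10]
  5 → side 2  [load 10/10]
  2 → side 3 (new)  [load 2/10]
  6 → side 3  [load 8/10]
  2 → side 3  [load 10/10]
  3 → side 4 (new)  [load 3/10]
  5 → side 4  [load 8/10]
  7 → side 5 (new)  [load 7/10]
5 tape sides opened.

5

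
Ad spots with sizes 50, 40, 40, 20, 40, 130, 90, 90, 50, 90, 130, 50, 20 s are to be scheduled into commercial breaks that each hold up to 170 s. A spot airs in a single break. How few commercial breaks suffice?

6

Total = 130 + 130 + 90 + 90 + 90 + 50 + 50 + 50 + 40 + 40 + 40 + 20 + 20 = 840 s.
Lower bound: ⌈840/170⌉ = 5 commercial breaks.
A packing using 6 commercial breaks:
  break 1: 130 + 40 = 170
  break 2: 130 + 40 = 170
  break 3: 90 + 50 + 20 = 160
  break 4: 90 + 50 + 20 = 160
  break 5: 90 + 50 = 140
  break 6: 40 = 40
No arrangement into 5 commercial breaks stays within capacity, so 6 is optimal.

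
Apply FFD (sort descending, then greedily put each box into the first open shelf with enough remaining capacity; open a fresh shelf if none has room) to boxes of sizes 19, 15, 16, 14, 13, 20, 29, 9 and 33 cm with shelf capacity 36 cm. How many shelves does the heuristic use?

Sorted descending: 33, 29, 20, 19, 16, 15, 14, 13, 9.
  33 → shelf 1 (new)  [load 33/36]
  29 → shelf 2 (new)  [load 29/36]
  20 → shelf 3 (new)  [load 20/36]
  19 → shelf 4 (new)  [load 19/36]
  16 → shelf 3  [load 36/36]
  15 → shelf 4  [load 34/36]
  14 → shelf 5 (new)  [load 14/36]
  13 → shelf 5  [load 27/36]
  9 → shelf 5  [load 36/36]
5 shelves opened.

5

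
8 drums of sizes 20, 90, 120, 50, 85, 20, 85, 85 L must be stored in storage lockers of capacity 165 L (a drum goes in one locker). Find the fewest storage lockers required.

5

Total = 120 + 90 + 85 + 85 + 85 + 50 + 20 + 20 = 555 L.
Lower bound: ⌈555/165⌉ = 4 storage lockers.
Also, 5 drums each exceed 165/2 L, and no two of those can share a locker, so at least 5 storage lockers are needed.
A packing using 5 storage lockers:
  locker 1: 120 + 20 + 20 = 160
  locker 2: 90 + 50 = 140
  locker 3: 85 = 85
  locker 4: 85 = 85
  locker 5: 85 = 85
This matches the lower bound, so 5 is optimal.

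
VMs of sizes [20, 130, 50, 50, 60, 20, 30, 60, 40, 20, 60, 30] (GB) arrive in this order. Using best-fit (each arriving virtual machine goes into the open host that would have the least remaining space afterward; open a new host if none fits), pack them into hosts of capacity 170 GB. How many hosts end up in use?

4

  20 → host 1 (new)  [load 20/170]
  130 → host 1  [load 150/170]
  50 → host 2 (new)  [load 50/170]
  50 → host 2  [load 100/170]
  60 → host 2  [load 160/170]
  20 → host 1  [load 170/170]
  30 → host 3 (new)  [load 30/170]
  60 → host 3  [load 90/170]
  40 → host 3  [load 130/170]
  20 → host 3  [load 150/170]
  60 → host 4 (new)  [load 60/170]
  30 → host 4  [load 90/170]
4 hosts opened.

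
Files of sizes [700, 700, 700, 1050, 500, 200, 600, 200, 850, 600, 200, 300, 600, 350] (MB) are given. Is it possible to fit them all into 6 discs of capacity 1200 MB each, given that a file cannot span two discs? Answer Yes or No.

Total = 7550 MB; ⌈7550/1200⌉ = 7.
At least 7 discs are required, but only 6 are allowed.

No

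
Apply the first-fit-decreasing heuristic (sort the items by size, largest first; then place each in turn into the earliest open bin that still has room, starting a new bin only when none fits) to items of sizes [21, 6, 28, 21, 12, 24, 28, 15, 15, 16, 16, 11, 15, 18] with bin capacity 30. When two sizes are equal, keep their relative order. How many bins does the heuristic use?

Sorted descending: 28, 28, 24, 21, 21, 18, 16, 16, 15, 15, 15, 12, 11, 6.
  28 → bin 1 (new)  [load 28/30]
  28 → bin 2 (new)  [load 28/30]
  24 → bin 3 (new)  [load 24/30]
  21 → bin 4 (new)  [load 21/30]
  21 → bin 5 (new)  [load 21/30]
  18 → bin 6 (new)  [load 18/30]
  16 → bin 7 (new)  [load 16/30]
  16 → bin 8 (new)  [load 16/30]
  15 → bin 9 (new)  [load 15/30]
  15 → bin 9  [load 30/30]
  15 → bin 10 (new)  [load 15/30]
  12 → bin 6  [load 30/30]
  11 → bin 7  [load 27/30]
  6 → bin 3  [load 30/30]
10 bins opened.

10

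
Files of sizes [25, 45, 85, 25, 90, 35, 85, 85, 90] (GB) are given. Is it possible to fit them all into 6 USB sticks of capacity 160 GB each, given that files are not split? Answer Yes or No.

Yes

A valid assignment using 5 USB sticks:
  USB stick 1: 90 + 45 + 25 = 160
  USB stick 2: 90 + 35 + 25 = 150
  USB stick 3: 85 = 85
  USB stick 4: 85 = 85
  USB stick 5: 85 = 85
That uses only 5 ≤ 6, so 6 USB sticks are enough.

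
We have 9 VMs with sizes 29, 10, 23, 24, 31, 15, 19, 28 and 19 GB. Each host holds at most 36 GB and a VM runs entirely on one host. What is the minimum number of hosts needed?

7

Total = 31 + 29 + 28 + 24 + 23 + 19 + 19 + 15 + 10 = 198 GB.
Lower bound: ⌈198/36⌉ = 6 hosts.
Also, 7 VMs each exceed 18 GB, and no two of those can share a host, so at least 7 hosts are needed.
A packing using 7 hosts:
  host 1: 31 = 31
  host 2: 29 = 29
  host 3: 28 = 28
  host 4: 24 + 10 = 34
  host 5: 23 = 23
  host 6: 19 + 15 = 34
  host 7: 19 = 19
This matches the lower bound, so 7 is optimal.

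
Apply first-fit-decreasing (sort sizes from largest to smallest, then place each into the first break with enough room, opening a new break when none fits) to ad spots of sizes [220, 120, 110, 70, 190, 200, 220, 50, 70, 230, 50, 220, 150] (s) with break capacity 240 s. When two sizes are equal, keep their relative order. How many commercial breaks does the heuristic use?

Sorted descending: 230, 220, 220, 220, 200, 190, 150, 120, 110, 70, 70, 50, 50.
  230 → break 1 (new)  [load 230/240]
  220 → break 2 (new)  [load 220/240]
  220 → break 3 (new)  [load 220/240]
  220 → break 4 (new)  [load 220/240]
  200 → break 5 (new)  [load 200/240]
  190 → break 6 (new)  [load 190/240]
  150 → break 7 (new)  [load 150/240]
  120 → break 8 (new)  [load 120/240]
  110 → break 8  [load 230/240]
  70 → break 7  [load 220/240]
  70 → break 9 (new)  [load 70/240]
  50 → break 6  [load 240/240]
  50 → break 9  [load 120/240]
9 commercial breaks opened.

9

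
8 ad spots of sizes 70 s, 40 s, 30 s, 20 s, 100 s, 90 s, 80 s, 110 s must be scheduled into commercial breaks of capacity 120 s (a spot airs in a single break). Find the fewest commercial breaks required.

5

Total = 110 + 100 + 90 + 80 + 70 + 40 + 30 + 20 = 540 s.
Lower bound: ⌈540/120⌉ = 5 commercial breaks.
A packing using 5 commercial breaks:
  break 1: 110 = 110
  break 2: 100 + 20 = 120
  break 3: 90 + 30 = 120
  break 4: 80 + 40 = 120
  break 5: 70 = 70
This matches the lower bound, so 5 is optimal.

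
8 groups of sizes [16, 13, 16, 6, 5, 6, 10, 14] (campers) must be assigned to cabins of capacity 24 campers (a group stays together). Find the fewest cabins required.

Total = 16 + 16 + 14 + 13 + 10 + 6 + 6 + 5 = 86 campers.
Lower bound: ⌈86/24⌉ = 4 cabins.
A packing using 4 cabins:
  cabin 1: 16 + 6 = 22
  cabin 2: 16 + 6 = 22
  cabin 3: 14 + 10 = 24
  cabin 4: 13 + 5 = 18
This matches the lower bound, so 4 is optimal.

4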